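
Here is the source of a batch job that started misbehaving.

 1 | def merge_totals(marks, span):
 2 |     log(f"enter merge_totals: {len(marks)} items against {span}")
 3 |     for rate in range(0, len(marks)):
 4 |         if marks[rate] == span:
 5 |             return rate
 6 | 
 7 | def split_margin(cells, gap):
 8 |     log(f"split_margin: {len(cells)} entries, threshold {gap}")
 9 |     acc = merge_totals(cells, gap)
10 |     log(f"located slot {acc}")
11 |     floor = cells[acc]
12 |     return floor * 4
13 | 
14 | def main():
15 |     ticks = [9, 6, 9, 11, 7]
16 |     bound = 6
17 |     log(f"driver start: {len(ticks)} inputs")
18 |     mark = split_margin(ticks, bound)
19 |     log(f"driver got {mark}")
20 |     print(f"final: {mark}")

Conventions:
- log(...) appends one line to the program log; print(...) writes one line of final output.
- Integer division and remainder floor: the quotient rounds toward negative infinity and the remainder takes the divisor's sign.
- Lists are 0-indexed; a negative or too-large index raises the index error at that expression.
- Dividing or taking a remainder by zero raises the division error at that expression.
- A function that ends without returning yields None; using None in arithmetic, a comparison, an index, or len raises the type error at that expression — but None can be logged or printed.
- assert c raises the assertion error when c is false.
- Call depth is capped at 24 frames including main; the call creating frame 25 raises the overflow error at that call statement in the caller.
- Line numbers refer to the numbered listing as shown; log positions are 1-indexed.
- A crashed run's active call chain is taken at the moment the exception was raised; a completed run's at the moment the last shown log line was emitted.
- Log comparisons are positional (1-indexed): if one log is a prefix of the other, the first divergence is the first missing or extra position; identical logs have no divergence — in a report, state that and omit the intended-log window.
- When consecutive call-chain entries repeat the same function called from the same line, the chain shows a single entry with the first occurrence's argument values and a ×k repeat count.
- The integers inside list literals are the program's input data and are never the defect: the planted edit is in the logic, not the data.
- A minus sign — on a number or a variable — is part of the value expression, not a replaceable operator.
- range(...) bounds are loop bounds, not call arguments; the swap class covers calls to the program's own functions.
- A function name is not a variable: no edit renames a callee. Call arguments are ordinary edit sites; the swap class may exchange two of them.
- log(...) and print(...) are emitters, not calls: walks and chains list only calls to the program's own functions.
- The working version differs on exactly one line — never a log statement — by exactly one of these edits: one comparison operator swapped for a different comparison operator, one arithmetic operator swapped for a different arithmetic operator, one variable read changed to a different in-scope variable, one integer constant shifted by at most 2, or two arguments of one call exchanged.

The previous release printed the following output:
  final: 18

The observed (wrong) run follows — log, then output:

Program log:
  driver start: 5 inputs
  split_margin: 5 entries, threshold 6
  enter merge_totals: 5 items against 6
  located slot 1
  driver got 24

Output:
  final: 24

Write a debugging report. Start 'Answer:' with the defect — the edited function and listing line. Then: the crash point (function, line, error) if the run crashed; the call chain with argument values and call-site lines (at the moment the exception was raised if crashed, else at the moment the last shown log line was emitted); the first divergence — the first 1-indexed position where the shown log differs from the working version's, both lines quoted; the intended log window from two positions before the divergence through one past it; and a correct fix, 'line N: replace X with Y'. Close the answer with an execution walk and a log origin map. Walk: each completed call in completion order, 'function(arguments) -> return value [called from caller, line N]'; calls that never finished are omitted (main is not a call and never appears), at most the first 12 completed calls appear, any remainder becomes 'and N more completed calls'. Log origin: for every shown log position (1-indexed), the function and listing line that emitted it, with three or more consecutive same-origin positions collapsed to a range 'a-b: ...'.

Answer: the defect is in split_margin at line 12.
Core observation: The log first diverges at position 5: the faulty run prints 'driver got 24' where the working version prints 'driver got 18'.
Call chain: main.
First divergence: position 5; shown 'driver got 24' vs intended 'driver got 18'.
Intended log window:
  3: enter merge_totals: 5 items against 6
  4: located slot 1
  5: driver got 18
Execution walk:
  merge_totals([9, 6, 9, 11, 7], 6) -> 1  [called from split_margin, line 9]
  split_margin([9, 6, 9, 11, 7], 6) -> 24  [called from main, line 18]
Log origin:
  1: from main, line 17
  2: from split_margin, line 8
  3: from merge_totals, line 2
  4: from split_margin, line 10
  5: from main, line 19
A correct fix: line 12: replace `4` with `3`.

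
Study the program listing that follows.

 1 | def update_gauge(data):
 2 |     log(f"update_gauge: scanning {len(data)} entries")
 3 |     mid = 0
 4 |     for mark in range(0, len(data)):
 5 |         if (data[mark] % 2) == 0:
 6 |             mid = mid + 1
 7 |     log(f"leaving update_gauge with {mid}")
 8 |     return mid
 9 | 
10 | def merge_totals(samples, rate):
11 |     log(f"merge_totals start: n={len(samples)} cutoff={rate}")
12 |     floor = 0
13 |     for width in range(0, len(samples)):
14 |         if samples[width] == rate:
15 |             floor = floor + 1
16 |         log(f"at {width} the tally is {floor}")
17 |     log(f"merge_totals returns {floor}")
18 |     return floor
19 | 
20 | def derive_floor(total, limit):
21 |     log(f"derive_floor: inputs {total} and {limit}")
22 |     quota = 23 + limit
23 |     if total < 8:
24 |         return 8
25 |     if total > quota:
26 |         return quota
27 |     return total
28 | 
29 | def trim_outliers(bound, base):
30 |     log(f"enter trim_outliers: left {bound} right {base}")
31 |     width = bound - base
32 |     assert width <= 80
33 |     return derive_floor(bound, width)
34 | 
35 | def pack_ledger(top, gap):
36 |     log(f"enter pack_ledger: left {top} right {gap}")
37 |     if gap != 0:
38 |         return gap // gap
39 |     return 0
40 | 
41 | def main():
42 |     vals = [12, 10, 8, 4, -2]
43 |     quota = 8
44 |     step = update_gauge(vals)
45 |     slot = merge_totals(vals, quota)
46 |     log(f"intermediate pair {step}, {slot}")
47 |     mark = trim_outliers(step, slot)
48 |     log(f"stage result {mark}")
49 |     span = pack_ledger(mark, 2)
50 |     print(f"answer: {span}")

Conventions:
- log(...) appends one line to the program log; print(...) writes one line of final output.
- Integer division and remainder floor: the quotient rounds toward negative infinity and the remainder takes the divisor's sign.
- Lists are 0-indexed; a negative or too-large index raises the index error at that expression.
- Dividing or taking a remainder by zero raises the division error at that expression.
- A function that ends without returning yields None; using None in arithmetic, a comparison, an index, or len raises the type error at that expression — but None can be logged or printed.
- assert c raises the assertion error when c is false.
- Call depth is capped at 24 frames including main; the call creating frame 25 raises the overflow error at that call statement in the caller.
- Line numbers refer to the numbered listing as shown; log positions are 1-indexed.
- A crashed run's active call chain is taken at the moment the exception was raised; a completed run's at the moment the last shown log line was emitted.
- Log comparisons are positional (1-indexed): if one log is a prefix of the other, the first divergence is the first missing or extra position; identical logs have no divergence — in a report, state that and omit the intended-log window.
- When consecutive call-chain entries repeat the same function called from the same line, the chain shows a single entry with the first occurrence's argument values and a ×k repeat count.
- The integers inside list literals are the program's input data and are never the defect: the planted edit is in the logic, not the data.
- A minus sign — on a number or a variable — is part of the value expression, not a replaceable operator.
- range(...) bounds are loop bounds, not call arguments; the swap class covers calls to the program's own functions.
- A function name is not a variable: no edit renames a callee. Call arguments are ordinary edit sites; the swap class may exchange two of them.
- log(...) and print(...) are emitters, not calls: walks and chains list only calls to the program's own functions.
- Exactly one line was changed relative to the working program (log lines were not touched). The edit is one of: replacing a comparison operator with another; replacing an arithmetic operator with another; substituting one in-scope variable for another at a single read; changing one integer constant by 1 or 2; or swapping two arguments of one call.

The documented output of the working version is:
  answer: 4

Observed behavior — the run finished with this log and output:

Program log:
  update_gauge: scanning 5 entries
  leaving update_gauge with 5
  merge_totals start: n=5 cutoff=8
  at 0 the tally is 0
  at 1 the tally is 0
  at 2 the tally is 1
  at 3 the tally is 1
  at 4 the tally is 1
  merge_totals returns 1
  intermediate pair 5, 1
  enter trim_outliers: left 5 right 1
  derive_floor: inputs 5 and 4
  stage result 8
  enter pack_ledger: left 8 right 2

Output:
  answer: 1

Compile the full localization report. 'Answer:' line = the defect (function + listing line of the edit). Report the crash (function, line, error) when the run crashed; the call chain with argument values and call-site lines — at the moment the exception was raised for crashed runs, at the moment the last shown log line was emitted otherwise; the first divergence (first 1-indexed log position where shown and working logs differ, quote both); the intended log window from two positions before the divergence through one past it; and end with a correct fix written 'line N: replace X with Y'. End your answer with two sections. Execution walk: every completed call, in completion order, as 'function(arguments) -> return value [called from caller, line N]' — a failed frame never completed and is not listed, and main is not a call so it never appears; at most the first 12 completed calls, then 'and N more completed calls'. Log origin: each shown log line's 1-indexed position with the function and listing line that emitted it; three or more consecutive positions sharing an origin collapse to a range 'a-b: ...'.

Answer: the defect is in pack_ledger at line 38.
The tell: The logs agree in full; only the final output differs.
Call chain: main -> pack_ledger(8, 2) (called at line 49).
First divergence: there is none — every log position agrees.
Execution walk:
  update_gauge([12, 10, 8, 4, -2]) -> 5  [called from main, line 44]
  merge_totals([12, 10, 8, 4, -2], 8) -> 1  [called from main, line 45]
  derive_floor(5, 4) -> 8  [called from trim_outliers, line 33]
  trim_outliers(5, 1) -> 8  [called from main, line 47]
  pack_ledger(8, 2) -> 1  [called from main, line 49]
Log origin:
  1: emitted by update_gauge (line 2)
  2: emitted by update_gauge (line 7)
  3: emitted by merge_totals (line 11)
  4-8: emitted by merge_totals (line 16)
  9: emitted by merge_totals (line 17)
  10: emitted by main (line 46)
  11: emitted by trim_outliers (line 30)
  12: emitted by derive_floor (line 21)
  13: emitted by main (line 48)
  14: emitted by pack_ledger (line 36)
A correct fix: line 38: replace `gap // gap` with `top // gap`.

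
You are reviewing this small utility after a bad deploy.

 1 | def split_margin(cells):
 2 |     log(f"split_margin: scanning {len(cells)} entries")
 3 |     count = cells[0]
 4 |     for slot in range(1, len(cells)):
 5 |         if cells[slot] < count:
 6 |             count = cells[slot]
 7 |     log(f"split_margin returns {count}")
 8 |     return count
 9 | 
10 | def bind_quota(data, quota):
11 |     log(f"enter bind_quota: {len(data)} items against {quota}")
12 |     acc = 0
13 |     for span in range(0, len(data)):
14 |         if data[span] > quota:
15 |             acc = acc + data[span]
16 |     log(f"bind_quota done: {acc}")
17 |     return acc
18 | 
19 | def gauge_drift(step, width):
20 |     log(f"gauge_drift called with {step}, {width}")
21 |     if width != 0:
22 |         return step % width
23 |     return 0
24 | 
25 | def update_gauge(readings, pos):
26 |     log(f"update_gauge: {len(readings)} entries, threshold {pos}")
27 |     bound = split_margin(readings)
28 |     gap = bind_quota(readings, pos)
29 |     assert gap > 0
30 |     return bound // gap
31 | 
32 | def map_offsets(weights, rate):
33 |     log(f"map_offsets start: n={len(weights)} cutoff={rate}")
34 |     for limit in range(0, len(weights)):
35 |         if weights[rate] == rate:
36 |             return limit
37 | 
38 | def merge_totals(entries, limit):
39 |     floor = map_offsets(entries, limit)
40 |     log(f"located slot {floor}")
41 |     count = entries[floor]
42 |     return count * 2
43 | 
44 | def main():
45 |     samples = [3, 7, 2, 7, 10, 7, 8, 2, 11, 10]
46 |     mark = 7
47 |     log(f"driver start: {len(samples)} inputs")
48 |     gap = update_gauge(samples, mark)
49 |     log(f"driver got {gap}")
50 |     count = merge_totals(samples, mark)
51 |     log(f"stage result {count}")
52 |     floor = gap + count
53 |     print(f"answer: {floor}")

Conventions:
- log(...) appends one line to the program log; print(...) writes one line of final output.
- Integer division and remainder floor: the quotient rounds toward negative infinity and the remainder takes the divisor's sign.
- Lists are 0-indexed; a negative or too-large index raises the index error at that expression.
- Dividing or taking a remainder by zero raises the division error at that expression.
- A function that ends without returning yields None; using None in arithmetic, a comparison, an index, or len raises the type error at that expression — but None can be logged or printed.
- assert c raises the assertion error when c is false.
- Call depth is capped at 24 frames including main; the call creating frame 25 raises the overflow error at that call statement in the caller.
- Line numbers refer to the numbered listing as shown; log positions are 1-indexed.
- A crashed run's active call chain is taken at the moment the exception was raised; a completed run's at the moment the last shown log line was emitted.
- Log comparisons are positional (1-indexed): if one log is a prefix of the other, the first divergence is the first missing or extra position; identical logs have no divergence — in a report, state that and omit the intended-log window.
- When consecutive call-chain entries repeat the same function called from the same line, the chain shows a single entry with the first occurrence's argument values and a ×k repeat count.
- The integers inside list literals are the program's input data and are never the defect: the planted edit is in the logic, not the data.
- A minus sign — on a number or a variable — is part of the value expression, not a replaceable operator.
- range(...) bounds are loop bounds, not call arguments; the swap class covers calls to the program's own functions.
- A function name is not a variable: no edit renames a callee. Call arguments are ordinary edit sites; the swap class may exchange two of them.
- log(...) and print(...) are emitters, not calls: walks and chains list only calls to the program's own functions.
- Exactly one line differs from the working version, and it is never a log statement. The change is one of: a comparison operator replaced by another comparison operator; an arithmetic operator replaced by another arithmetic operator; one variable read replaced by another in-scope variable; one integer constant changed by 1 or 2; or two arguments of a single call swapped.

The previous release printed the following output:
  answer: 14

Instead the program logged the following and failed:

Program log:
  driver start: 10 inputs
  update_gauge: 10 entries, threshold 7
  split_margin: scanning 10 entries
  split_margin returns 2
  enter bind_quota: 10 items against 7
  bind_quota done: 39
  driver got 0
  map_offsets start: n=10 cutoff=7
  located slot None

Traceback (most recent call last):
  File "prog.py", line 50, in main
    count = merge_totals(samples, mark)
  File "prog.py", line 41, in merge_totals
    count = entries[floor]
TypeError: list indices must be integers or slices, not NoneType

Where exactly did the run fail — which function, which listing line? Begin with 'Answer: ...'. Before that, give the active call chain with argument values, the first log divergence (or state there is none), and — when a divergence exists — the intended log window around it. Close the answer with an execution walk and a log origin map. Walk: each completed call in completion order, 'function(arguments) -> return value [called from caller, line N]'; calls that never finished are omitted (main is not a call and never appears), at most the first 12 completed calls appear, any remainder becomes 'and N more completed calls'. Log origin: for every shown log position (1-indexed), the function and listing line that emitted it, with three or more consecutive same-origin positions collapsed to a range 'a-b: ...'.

Answer: the error was raised in merge_totals, line 41.
The tell: Position 9 is the first bad log line: 'located slot None' should read 'located slot 1'.
Call chain: main -> merge_totals([3, 7, 2, 7, 10, 7, 8, 2, 11, 10], 7) (called at line 50).
First divergence: position 9 — the shown line 'located slot None' should read 'located slot 1'.
Intended log window:
  7: driver got 0
  8: map_offsets start: n=10 cutoff=7
  9: located slot 1
  10: stage result 14
Execution walk:
  split_margin([3, 7, 2, 7, 10, 7, 8, 2, 11, 10]) -> 2  [called from update_gauge, line 27]
  bind_quota([3, 7, 2, 7, 10, 7, 8, 2, 11, 10], 7) -> 39  [called from update_gauge, line 28]
  update_gauge([3, 7, 2, 7, 10, 7, 8, 2, 11, 10], 7) -> 0  [called from main, line 48]
  map_offsets([3, 7, 2, 7, 10, 7, 8, 2, 11, 10], 7) -> None  [called from merge_totals, line 39]
Log origins:
  1: logged in main at line 47
  2: logged in update_gauge at line 26
  3: logged in split_margin at line 2
  4: logged in split_margin at line 7
  5: logged in bind_quota at line 11
  6: logged in bind_quota at line 16
  7: logged in main at line 49
  8: logged in map_offsets at line 33
  9: logged in merge_totals at line 40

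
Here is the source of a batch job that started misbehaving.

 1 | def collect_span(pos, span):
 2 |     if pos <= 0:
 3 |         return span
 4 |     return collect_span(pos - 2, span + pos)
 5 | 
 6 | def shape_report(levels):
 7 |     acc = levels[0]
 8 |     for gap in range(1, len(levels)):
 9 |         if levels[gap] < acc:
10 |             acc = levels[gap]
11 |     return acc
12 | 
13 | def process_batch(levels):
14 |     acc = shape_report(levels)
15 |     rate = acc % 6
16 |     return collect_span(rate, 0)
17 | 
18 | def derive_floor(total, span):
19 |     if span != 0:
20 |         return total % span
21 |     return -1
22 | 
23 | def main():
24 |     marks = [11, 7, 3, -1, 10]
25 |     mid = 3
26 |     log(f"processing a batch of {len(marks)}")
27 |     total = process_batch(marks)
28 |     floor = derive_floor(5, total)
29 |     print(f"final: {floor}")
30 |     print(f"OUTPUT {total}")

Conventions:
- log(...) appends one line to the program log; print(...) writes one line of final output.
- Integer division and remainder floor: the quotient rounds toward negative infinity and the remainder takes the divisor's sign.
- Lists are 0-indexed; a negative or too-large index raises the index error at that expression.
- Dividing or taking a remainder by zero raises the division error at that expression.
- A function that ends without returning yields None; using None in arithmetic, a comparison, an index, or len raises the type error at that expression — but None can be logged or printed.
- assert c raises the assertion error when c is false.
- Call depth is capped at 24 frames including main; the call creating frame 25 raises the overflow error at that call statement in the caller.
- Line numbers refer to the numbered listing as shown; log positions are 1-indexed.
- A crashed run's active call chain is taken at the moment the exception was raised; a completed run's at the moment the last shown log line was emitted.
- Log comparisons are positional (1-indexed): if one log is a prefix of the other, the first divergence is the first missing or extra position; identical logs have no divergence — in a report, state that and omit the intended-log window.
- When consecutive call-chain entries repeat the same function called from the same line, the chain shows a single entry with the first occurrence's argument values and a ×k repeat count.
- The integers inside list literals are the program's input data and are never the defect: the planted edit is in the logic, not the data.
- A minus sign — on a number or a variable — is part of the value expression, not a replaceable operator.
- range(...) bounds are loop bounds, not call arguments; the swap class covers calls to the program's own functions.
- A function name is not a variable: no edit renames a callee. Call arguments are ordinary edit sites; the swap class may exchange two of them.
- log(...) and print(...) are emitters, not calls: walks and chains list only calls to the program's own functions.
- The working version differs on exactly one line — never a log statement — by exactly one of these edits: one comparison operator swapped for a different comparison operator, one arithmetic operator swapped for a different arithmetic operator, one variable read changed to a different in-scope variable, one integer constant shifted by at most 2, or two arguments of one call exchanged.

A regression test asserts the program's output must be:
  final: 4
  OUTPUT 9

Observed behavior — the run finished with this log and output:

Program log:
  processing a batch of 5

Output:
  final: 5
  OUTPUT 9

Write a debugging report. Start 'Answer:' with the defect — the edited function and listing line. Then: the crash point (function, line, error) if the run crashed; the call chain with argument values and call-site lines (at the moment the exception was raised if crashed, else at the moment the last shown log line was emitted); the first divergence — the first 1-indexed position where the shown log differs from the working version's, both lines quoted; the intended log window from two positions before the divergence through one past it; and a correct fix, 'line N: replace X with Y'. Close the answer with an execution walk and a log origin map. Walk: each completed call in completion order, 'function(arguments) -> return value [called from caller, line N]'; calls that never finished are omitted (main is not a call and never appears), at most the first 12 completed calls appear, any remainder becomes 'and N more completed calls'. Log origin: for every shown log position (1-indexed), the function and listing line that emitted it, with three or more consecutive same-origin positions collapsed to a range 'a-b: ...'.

Answer: the defect is in main at line 28.
Core observation: Nothing in the log betrays the bug — only the output does.
Call chain: main.
First divergence: none — the logs agree in full.
Execution walk:
  shape_report([11, 7, 3, -1, 10]) -> -1  [called from process_batch, line 14]
  collect_span(-1, 9) -> 9  [called from collect_span, line 4]
  collect_span(1, 8) -> 9  [called from collect_span, line 4]
  collect_span(3, 5) -> 9  [called from collect_span, line 4]
  collect_span(5, 0) -> 9  [called from process_batch, line 16]
  process_batch([11, 7, 3, -1, 10]) -> 9  [called from main, line 27]
  derive_floor(5, 9) -> 5  [called from main, line 28]
Log origin:
  1: emitted by main (line 26)
A correct fix: line 28: replace `derive_floor(5, total)` with `derive_floor(total, 5)`.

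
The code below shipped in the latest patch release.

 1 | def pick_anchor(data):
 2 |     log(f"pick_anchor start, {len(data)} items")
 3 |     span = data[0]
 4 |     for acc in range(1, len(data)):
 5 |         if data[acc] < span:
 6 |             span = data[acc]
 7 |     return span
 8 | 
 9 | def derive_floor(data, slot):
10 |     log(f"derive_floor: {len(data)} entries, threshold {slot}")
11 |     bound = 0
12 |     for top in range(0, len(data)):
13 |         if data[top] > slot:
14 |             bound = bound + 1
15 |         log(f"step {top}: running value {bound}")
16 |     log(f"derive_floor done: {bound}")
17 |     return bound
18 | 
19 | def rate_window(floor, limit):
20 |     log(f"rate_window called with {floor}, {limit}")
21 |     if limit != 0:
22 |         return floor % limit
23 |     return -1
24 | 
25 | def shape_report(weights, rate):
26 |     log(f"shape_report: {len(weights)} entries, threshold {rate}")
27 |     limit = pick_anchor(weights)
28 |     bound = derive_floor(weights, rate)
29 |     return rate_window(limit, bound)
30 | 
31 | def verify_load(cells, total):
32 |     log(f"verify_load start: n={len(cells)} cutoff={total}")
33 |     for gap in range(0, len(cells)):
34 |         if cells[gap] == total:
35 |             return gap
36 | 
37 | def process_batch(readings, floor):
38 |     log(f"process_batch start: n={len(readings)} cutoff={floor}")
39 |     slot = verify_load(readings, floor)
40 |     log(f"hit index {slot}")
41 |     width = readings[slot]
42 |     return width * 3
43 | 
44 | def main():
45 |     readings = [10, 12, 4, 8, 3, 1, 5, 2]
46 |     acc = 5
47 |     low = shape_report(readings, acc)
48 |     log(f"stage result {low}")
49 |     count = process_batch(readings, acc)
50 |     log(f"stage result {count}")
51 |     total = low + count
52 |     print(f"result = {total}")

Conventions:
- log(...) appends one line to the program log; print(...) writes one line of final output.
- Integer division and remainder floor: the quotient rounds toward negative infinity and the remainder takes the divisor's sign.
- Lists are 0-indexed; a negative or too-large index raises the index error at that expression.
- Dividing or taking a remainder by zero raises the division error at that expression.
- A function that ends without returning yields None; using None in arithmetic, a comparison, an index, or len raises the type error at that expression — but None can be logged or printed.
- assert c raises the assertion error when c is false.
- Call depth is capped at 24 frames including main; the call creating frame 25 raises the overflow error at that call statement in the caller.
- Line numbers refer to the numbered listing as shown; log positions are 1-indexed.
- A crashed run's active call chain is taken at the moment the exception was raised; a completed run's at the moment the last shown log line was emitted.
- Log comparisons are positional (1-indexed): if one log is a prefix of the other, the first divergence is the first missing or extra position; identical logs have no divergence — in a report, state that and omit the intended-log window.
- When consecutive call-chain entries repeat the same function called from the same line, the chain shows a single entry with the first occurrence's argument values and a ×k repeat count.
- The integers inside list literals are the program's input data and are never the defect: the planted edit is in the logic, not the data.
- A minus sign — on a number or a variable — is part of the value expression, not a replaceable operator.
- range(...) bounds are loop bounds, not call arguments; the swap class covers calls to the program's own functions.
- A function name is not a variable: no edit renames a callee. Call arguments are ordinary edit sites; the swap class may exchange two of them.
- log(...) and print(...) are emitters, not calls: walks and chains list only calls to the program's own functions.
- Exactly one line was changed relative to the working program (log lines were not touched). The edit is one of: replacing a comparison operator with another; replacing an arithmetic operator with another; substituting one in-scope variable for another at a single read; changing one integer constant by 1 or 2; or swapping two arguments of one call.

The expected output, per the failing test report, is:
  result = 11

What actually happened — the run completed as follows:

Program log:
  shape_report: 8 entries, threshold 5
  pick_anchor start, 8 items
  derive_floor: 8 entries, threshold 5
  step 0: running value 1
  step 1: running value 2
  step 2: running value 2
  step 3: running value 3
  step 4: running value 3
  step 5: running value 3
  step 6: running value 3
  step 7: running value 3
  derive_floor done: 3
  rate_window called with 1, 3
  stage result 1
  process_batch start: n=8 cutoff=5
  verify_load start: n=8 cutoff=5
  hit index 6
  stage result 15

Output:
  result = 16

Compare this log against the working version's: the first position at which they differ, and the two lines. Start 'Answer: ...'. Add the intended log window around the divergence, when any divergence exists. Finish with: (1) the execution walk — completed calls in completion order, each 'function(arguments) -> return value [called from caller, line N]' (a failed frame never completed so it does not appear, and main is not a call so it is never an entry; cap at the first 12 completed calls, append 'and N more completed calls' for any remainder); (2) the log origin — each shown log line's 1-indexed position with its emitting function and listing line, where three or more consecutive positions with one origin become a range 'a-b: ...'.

Answer: position 18; shown 'stage result 15' vs intended 'stage result 10'.
Intended log window:
  16: verify_load start: n=8 cutoff=5
  17: hit index 6
  18: stage result 10
Execution walk:
  pick_anchor([10, 12, 4, 8, 3, 1, 5, 2]) -> 1  [called from shape_report, line 27]
  derive_floor([10, 12, 4, 8, 3, 1, 5, 2], 5) -> 3  [called from shape_report, line 28]
  rate_window(1, 3) -> 1  [called from shape_report, line 29]
  shape_report([10, 12, 4, 8, 3, 1, 5, 2], 5) -> 1  [called from main, line 47]
  verify_load([10, 12, 4, 8, 3, 1, 5, 2], 5) -> 6  [called from process_batch, line 39]
  process_batch([10, 12, 4, 8, 3, 1, 5, 2], 5) -> 15  [called from main, line 49]
Log origins:
  1: emitted by shape_report (line 26)
  2: emitted by pick_anchor (line 2)
  3: emitted by derive_floor (line 10)
  4-11: emitted by derive_floor (line 15)
  12: emitted by derive_floor (line 16)
  13: emitted by rate_window (line 20)
  14: emitted by main (line 48)
  15: emitted by process_batch (line 38)
  16: emitted by verify_load (line 32)
  17: emitted by process_batch (line 40)
  18: emitted by main (line 50)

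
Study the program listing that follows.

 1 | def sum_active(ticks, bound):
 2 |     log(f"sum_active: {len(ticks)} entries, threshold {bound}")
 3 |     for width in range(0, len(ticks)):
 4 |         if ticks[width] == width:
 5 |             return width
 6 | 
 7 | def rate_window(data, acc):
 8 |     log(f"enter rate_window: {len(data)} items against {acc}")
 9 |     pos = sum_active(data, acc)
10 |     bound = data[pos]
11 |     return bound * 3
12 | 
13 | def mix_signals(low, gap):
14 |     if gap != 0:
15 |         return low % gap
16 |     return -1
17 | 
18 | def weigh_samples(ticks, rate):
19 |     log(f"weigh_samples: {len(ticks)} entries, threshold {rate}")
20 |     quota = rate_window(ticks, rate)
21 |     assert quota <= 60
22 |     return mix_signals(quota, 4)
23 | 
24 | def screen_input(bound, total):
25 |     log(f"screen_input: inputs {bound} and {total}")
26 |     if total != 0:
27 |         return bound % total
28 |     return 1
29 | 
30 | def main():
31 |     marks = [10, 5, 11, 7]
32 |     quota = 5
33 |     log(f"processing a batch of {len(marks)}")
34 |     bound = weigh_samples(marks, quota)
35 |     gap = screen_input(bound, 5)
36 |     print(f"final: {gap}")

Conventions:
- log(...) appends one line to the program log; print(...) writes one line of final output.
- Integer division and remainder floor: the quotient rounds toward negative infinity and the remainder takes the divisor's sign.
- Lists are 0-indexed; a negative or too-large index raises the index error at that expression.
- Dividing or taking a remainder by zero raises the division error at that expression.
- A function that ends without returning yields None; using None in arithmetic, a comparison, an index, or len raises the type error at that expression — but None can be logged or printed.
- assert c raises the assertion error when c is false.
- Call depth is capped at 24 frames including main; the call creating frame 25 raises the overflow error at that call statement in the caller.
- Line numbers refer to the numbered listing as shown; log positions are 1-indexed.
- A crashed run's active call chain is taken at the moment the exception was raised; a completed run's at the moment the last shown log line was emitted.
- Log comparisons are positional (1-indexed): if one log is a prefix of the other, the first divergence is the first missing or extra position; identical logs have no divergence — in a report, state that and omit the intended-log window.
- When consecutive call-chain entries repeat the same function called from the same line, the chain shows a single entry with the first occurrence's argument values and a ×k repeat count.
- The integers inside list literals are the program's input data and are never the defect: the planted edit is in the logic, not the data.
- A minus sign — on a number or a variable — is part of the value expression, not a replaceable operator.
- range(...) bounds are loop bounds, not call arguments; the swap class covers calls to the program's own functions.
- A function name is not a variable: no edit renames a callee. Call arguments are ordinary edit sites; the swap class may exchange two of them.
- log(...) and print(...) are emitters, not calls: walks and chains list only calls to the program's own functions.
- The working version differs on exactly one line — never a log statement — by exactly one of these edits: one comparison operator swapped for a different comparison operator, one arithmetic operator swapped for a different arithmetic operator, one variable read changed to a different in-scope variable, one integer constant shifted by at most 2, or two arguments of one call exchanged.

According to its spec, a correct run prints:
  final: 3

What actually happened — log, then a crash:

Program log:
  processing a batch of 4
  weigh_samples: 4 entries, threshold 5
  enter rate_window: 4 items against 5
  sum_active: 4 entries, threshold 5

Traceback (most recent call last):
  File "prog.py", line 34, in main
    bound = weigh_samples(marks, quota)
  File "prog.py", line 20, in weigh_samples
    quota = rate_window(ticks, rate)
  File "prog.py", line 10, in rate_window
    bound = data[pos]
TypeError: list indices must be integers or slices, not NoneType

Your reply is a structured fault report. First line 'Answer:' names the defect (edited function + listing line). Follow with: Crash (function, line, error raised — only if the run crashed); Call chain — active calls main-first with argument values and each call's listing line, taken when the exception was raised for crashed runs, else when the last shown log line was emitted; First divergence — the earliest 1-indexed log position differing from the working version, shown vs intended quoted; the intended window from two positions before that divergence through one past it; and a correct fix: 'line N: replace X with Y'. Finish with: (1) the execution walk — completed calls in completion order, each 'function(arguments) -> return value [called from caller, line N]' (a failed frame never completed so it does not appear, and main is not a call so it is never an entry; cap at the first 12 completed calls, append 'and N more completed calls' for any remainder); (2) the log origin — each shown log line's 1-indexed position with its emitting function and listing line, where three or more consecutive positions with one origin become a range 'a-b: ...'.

Answer: the defect is in sum_active at line 4.
Core observation: Only 4 log lines were emitted before the run died; the intended continuation was 'screen_input: inputs 3 and 5'.
Crash: rate_window, line 10, TypeError.
Call chain: main -> weigh_samples([10, 5, 11, 7], 5) (called at line 34) -> rate_window([10, 5, 11, 7], 5) (called at line 20).
First divergence: position 5 — the faulty run's log ends after 4 lines; the working version continues with 'screen_input: inputs 3 and 5'.
Intended log window:
  3: enter rate_window: 4 items against 5
  4: sum_active: 4 entries, threshold 5
  5: screen_input: inputs 3 and 5
Execution walk:
  sum_active([10, 5, 11, 7], 5) -> None  [called from rate_window, line 9]
Origin of each log line:
  1: from main, line 33
  2: from weigh_samples, line 19
  3: from rate_window, line 8
  4: from sum_active, line 2
A correct fix: line 4: replace `ticks[width] == width` with `ticks[width] == bound`.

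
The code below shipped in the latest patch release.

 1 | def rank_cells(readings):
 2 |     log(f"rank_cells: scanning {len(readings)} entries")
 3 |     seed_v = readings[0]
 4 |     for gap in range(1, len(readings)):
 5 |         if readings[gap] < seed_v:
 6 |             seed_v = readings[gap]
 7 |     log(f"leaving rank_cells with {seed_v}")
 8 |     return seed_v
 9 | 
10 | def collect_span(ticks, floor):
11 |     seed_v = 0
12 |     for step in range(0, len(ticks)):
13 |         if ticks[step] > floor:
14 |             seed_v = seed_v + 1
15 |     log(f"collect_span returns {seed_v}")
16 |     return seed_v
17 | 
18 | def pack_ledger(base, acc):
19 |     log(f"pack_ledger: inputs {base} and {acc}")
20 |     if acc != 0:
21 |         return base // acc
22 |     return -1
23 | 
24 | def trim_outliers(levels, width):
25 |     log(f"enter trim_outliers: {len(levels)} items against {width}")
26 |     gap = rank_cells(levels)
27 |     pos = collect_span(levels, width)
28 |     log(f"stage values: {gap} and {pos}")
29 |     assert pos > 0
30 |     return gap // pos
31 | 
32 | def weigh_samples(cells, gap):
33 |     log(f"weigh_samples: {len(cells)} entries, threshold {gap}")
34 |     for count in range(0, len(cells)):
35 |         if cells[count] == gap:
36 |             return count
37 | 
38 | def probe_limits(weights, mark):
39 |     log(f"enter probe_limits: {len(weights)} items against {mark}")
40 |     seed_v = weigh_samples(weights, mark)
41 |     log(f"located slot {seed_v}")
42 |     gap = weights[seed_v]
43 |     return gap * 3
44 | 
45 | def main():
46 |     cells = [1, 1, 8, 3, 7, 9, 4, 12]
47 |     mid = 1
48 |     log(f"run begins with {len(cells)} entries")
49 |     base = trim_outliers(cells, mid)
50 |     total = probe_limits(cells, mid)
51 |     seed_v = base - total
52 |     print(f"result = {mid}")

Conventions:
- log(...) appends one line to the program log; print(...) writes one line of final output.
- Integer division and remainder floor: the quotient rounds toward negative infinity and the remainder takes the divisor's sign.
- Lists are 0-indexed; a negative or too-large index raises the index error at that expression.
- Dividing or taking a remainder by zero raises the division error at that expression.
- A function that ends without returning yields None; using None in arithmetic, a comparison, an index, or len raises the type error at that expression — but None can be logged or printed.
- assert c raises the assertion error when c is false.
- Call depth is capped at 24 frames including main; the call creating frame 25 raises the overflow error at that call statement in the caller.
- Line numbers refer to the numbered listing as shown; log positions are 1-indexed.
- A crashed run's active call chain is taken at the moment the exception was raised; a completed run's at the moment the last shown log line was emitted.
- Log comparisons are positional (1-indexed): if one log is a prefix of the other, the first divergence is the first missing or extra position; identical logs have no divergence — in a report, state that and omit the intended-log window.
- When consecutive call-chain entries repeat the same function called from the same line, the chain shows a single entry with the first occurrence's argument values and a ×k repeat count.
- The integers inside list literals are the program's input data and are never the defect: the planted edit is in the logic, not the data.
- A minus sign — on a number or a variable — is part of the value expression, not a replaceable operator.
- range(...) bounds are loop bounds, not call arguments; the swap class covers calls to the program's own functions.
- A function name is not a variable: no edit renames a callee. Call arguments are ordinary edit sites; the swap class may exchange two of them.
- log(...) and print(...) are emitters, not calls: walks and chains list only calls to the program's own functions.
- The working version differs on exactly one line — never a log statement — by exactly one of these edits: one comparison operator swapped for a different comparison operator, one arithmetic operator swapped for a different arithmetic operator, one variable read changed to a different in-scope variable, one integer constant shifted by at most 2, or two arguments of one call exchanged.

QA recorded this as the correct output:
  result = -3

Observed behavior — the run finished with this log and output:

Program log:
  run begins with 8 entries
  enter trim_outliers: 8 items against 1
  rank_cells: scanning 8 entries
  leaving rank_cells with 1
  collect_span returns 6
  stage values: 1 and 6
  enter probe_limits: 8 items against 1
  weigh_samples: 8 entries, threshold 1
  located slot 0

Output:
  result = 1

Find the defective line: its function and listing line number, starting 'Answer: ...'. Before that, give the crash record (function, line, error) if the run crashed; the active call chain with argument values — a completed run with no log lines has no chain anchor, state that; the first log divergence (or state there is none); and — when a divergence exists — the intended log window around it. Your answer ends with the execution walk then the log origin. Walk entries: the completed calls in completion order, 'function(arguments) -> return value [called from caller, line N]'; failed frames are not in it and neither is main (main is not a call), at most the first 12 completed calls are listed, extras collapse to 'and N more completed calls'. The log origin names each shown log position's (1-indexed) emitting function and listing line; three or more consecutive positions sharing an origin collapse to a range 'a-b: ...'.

Answer: the defect is in main at line 52.
Core observation: The two runs log identically and part ways only at the printed values.
Call chain: main -> probe_limits([1, 1, 8, 3, 7, 9, 4, 12], 1) (called at line 50).
First divergence: there is none — every log position agrees.
Execution walk:
  rank_cells([1, 1, 8, 3, 7, 9, 4, 12]) -> 1  [called from trim_outliers, line 26]
  collect_span([1, 1, 8, 3, 7, 9, 4, 12], 1) -> 6  [called from trim_outliers, line 27]
  trim_outliers([1, 1, 8, 3, 7, 9, 4, 12], 1) -> 0  [called from main, line 49]
  weigh_samples([1, 1, 8, 3, 7, 9, 4, 12], 1) -> 0  [called from probe_limits, line 40]
  probe_limits([1, 1, 8, 3, 7, 9, 4, 12], 1) -> 3  [called from main, line 50]
Log origins:
  1: logged in main at line 48
  2: logged in trim_outliers at line 25
  3: logged in rank_cells at line 2
  4: logged in rank_cells at line 7
  5: logged in collect_span at line 15
  6: logged in trim_outliers at line 28
  7: logged in probe_limits at line 39
  8: logged in weigh_samples at line 33
  9: logged in probe_limits at line 41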